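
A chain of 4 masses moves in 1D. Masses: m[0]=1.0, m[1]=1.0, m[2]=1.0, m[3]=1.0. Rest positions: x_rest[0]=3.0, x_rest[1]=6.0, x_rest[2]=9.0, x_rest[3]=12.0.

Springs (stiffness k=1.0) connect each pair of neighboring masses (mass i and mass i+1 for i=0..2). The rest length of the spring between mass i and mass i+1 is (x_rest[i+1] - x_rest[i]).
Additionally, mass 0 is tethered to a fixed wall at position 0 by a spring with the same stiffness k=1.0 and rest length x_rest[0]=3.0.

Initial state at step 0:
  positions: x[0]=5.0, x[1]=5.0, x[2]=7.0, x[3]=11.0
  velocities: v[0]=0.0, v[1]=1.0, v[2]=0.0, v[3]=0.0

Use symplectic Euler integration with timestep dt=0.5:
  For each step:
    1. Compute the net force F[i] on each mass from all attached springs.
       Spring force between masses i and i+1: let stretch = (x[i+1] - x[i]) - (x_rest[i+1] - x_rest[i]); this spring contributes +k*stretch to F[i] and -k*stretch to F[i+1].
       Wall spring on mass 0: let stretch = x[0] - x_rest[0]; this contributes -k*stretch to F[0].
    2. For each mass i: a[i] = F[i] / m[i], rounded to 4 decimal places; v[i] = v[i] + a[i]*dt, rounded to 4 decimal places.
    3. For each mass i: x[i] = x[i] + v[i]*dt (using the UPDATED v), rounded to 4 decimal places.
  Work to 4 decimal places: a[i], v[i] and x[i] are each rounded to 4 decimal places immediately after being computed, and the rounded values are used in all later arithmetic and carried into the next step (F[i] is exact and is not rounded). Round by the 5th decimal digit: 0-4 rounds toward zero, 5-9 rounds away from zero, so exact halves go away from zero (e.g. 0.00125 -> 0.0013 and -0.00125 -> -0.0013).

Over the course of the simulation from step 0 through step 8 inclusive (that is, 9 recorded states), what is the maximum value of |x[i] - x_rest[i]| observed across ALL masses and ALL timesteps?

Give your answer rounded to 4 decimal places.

Step 0: x=[5.0000 5.0000 7.0000 11.0000] v=[0.0000 1.0000 0.0000 0.0000]
Step 1: x=[3.7500 6.0000 7.5000 10.7500] v=[-2.5000 2.0000 1.0000 -0.5000]
Step 2: x=[2.1250 6.8125 8.4375 10.4375] v=[-3.2500 1.6250 1.8750 -0.6250]
Step 3: x=[1.1406 6.8594 9.4688 10.3750] v=[-1.9688 0.0938 2.0625 -0.1250]
Step 4: x=[1.3008 6.1290 10.0743 10.8360] v=[0.3203 -1.4609 1.2109 0.9219]
Step 5: x=[2.3428 5.1778 9.8839 11.8566] v=[2.0840 -1.9024 -0.3809 2.0411]
Step 6: x=[3.5079 4.6944 9.0101 13.1340] v=[2.3301 -0.9669 -1.7476 2.5548]
Step 7: x=[4.0926 4.9933 8.0884 14.1305] v=[1.1694 0.5977 -1.8435 1.9929]
Step 8: x=[3.8793 5.8408 7.9034 14.3665] v=[-0.4266 1.6949 -0.3700 0.4719]
Max displacement = 2.3665

Answer: 2.3665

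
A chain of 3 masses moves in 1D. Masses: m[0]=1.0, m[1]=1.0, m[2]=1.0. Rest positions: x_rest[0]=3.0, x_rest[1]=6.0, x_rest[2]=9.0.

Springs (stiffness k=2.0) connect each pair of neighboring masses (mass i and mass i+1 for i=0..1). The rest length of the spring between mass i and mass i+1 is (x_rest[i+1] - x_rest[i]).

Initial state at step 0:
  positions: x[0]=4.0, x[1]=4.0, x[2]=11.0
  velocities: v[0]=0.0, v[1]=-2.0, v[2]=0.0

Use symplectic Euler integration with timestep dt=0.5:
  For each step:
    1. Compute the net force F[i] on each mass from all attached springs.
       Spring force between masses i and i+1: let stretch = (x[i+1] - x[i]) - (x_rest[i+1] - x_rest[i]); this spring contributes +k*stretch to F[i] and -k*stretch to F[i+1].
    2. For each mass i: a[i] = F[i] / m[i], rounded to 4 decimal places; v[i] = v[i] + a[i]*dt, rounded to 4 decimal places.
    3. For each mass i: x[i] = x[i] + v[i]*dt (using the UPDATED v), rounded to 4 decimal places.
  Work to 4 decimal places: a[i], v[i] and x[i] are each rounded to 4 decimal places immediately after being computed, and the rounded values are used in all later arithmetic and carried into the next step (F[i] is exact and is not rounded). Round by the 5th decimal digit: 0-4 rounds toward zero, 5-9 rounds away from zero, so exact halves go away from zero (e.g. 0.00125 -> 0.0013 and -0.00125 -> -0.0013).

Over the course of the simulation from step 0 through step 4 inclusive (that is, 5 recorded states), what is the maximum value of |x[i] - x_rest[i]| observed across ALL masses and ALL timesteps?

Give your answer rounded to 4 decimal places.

Step 0: x=[4.0000 4.0000 11.0000] v=[0.0000 -2.0000 0.0000]
Step 1: x=[2.5000 6.5000 9.0000] v=[-3.0000 5.0000 -4.0000]
Step 2: x=[1.5000 8.2500 7.2500] v=[-2.0000 3.5000 -3.5000]
Step 3: x=[2.3750 6.1250 7.5000] v=[1.7500 -4.2500 0.5000]
Step 4: x=[3.6250 2.8125 8.5625] v=[2.5000 -6.6250 2.1250]
Max displacement = 3.1875

Answer: 3.1875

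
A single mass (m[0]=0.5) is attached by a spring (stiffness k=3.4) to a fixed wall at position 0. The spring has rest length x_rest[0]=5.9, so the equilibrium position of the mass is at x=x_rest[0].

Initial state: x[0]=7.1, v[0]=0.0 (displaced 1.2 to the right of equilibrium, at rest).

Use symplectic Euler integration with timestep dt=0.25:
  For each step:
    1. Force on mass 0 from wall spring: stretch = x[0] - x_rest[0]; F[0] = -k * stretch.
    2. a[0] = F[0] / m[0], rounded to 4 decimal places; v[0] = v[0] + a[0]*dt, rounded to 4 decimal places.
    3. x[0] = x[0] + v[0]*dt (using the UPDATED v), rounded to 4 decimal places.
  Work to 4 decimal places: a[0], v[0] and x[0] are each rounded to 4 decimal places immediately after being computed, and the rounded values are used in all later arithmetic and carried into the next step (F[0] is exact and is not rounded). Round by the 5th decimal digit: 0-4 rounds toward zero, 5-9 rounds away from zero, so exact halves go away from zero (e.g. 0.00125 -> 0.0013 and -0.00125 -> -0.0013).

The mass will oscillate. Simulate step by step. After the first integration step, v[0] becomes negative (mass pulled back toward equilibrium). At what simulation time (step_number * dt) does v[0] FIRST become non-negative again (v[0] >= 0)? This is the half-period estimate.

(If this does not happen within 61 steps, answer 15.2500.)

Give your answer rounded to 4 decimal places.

Step 0: x=[7.1000] v=[0.0000]
Step 1: x=[6.5900] v=[-2.0400]
Step 2: x=[5.7868] v=[-3.2130]
Step 3: x=[5.0317] v=[-3.0206]
Step 4: x=[4.6456] v=[-1.5445]
Step 5: x=[4.7926] v=[0.5880]
First v>=0 after going negative at step 5, time=1.2500

Answer: 1.2500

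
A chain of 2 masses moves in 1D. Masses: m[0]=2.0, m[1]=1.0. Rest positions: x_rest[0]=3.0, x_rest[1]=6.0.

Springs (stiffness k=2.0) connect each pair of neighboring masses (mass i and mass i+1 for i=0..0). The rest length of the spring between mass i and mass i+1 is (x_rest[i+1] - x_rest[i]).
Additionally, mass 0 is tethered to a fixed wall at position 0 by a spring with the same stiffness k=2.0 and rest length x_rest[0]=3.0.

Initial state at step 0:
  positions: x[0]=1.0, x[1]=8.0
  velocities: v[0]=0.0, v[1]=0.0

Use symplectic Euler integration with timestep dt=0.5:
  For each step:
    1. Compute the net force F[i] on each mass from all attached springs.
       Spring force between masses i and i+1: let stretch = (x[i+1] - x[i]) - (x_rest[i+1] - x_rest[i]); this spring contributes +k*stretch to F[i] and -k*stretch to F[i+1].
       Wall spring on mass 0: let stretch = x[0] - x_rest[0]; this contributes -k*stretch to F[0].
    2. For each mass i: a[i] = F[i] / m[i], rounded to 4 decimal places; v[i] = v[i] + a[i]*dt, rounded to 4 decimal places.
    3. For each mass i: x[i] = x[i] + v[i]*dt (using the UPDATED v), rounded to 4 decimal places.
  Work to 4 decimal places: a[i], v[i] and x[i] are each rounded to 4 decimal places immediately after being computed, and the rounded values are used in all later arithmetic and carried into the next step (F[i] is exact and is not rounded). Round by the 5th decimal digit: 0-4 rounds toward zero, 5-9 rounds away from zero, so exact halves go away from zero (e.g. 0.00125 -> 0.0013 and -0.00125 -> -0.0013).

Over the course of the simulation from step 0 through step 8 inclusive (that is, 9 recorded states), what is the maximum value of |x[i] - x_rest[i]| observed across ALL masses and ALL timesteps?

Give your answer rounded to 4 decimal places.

Answer: 3.0587

Derivation:
Step 0: x=[1.0000 8.0000] v=[0.0000 0.0000]
Step 1: x=[2.5000 6.0000] v=[3.0000 -4.0000]
Step 2: x=[4.2500 3.7500] v=[3.5000 -4.5000]
Step 3: x=[4.8125 3.2500] v=[1.1250 -1.0000]
Step 4: x=[3.7813 5.0313] v=[-2.0625 3.5625]
Step 5: x=[2.1172 7.6876] v=[-3.3282 5.3125]
Step 6: x=[1.3164 9.0587] v=[-1.6016 2.7421]
Step 7: x=[2.1221 8.0586] v=[1.6114 -2.0002]
Step 8: x=[3.8814 5.5903] v=[3.5186 -4.9367]
Max displacement = 3.0587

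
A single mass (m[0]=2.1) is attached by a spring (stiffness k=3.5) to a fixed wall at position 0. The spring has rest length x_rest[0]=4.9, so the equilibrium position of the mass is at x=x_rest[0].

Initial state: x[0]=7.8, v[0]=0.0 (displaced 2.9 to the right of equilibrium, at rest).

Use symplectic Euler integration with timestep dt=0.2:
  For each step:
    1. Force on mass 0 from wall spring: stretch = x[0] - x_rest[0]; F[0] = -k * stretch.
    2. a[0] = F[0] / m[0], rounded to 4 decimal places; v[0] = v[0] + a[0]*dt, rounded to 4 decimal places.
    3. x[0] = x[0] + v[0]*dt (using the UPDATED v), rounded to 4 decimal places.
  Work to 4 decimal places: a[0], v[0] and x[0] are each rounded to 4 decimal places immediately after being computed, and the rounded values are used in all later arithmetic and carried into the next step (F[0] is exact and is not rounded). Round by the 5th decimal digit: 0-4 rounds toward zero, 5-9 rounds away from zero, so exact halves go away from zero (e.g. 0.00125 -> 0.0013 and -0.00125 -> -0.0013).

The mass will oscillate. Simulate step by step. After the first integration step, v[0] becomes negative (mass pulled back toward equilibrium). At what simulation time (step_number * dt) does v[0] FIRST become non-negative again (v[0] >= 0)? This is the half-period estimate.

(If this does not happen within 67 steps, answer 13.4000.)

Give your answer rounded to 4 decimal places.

Answer: 2.6000

Derivation:
Step 0: x=[7.8000] v=[0.0000]
Step 1: x=[7.6067] v=[-0.9667]
Step 2: x=[7.2329] v=[-1.8689]
Step 3: x=[6.7036] v=[-2.6465]
Step 4: x=[6.0541] v=[-3.2477]
Step 5: x=[5.3276] v=[-3.6324]
Step 6: x=[4.5726] v=[-3.7749]
Step 7: x=[3.8394] v=[-3.6658]
Step 8: x=[3.1769] v=[-3.3123]
Step 9: x=[2.6293] v=[-2.7379]
Step 10: x=[2.2331] v=[-1.9810]
Step 11: x=[2.0147] v=[-1.0920]
Step 12: x=[1.9887] v=[-0.1302]
Step 13: x=[2.1567] v=[0.8402]
First v>=0 after going negative at step 13, time=2.6000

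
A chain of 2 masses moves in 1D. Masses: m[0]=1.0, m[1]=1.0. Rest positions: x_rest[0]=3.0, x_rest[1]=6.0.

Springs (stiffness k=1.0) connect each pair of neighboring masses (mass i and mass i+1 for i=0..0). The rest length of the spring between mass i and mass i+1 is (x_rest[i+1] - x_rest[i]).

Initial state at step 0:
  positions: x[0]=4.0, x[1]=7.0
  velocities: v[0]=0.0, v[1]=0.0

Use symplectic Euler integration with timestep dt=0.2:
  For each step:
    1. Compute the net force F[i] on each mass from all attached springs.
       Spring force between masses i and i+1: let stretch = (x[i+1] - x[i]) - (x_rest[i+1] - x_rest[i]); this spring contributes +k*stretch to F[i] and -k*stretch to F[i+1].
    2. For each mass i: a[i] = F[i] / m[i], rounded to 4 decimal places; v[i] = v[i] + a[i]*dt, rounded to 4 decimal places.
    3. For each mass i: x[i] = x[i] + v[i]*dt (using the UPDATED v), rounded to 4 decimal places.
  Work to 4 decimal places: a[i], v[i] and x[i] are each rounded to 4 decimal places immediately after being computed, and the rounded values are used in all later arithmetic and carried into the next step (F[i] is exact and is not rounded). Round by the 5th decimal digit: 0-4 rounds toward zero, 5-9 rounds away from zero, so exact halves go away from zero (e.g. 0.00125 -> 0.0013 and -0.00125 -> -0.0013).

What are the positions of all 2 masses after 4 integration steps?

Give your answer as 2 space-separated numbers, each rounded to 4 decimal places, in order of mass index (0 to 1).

Answer: 4.0000 7.0000

Derivation:
Step 0: x=[4.0000 7.0000] v=[0.0000 0.0000]
Step 1: x=[4.0000 7.0000] v=[0.0000 0.0000]
Step 2: x=[4.0000 7.0000] v=[0.0000 0.0000]
Step 3: x=[4.0000 7.0000] v=[0.0000 0.0000]
Step 4: x=[4.0000 7.0000] v=[0.0000 0.0000]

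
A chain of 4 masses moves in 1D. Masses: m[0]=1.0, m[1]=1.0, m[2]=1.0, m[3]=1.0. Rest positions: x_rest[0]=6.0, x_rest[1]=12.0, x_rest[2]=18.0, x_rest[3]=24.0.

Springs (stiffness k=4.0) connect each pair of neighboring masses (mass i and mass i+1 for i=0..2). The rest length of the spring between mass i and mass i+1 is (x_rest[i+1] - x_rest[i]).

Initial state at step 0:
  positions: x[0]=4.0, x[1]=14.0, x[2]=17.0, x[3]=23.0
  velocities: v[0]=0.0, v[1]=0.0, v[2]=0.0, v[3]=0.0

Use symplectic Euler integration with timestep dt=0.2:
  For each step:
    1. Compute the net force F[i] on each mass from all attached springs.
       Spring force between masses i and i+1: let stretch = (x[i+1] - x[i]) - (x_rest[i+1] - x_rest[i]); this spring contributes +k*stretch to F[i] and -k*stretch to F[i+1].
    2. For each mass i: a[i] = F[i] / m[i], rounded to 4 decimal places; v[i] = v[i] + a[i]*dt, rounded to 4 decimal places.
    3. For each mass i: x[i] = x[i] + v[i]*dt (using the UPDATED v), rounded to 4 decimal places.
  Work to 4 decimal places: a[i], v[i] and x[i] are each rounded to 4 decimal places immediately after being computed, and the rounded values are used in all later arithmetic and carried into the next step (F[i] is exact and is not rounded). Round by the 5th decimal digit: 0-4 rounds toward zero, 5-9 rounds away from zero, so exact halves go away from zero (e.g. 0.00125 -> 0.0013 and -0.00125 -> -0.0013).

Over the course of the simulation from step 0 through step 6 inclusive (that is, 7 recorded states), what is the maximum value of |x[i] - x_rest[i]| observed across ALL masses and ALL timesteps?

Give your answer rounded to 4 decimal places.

Answer: 2.8881

Derivation:
Step 0: x=[4.0000 14.0000 17.0000 23.0000] v=[0.0000 0.0000 0.0000 0.0000]
Step 1: x=[4.6400 12.8800 17.4800 23.0000] v=[3.2000 -5.6000 2.4000 0.0000]
Step 2: x=[5.6384 11.1776 18.1072 23.0768] v=[4.9920 -8.5120 3.1360 0.3840]
Step 3: x=[6.5631 9.6977 18.4208 23.3185] v=[4.6234 -7.3997 1.5680 1.2083]
Step 4: x=[7.0293 9.1119 18.1223 23.7365] v=[2.3311 -2.9289 -1.4923 2.0901]
Step 5: x=[6.8687 9.6346 17.2804 24.2162] v=[-0.8028 2.6133 -4.2093 2.3987]
Step 6: x=[6.1907 10.9380 16.3249 24.5462] v=[-3.3901 6.5172 -4.7773 1.6501]
Max displacement = 2.8881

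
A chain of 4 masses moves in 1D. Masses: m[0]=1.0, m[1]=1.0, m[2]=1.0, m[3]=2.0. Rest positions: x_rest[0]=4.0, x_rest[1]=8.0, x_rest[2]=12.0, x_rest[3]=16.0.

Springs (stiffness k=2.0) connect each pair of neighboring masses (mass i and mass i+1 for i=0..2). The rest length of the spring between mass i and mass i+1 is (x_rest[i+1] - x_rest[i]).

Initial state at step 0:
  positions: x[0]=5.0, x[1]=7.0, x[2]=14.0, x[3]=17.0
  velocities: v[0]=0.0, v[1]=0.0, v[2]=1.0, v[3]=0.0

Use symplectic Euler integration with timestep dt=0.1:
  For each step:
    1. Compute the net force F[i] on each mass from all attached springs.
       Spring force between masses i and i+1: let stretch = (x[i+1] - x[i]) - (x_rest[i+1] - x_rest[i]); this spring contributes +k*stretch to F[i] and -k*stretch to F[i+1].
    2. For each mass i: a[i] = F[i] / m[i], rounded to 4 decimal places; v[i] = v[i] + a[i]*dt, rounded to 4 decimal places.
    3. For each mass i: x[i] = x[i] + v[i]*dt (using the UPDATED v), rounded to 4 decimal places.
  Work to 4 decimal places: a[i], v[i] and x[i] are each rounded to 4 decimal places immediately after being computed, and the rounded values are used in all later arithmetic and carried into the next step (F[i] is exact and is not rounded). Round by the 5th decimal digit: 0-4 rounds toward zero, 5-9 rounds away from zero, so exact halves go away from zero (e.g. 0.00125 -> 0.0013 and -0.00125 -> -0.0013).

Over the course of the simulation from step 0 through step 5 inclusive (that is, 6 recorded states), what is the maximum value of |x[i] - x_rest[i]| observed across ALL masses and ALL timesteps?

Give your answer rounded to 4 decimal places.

Answer: 2.0200

Derivation:
Step 0: x=[5.0000 7.0000 14.0000 17.0000] v=[0.0000 0.0000 1.0000 0.0000]
Step 1: x=[4.9600 7.1000 14.0200 17.0100] v=[-0.4000 1.0000 0.2000 0.1000]
Step 2: x=[4.8828 7.2956 13.9614 17.0301] v=[-0.7720 1.9560 -0.5860 0.2010]
Step 3: x=[4.7739 7.5763 13.8309 17.0595] v=[-1.0894 2.8066 -1.3054 0.2941]
Step 4: x=[4.6410 7.9260 13.6398 17.0966] v=[-1.3289 3.4970 -1.9106 0.3712]
Step 5: x=[4.4938 8.3243 13.4036 17.1392] v=[-1.4719 3.9828 -2.3620 0.4255]
Max displacement = 2.0200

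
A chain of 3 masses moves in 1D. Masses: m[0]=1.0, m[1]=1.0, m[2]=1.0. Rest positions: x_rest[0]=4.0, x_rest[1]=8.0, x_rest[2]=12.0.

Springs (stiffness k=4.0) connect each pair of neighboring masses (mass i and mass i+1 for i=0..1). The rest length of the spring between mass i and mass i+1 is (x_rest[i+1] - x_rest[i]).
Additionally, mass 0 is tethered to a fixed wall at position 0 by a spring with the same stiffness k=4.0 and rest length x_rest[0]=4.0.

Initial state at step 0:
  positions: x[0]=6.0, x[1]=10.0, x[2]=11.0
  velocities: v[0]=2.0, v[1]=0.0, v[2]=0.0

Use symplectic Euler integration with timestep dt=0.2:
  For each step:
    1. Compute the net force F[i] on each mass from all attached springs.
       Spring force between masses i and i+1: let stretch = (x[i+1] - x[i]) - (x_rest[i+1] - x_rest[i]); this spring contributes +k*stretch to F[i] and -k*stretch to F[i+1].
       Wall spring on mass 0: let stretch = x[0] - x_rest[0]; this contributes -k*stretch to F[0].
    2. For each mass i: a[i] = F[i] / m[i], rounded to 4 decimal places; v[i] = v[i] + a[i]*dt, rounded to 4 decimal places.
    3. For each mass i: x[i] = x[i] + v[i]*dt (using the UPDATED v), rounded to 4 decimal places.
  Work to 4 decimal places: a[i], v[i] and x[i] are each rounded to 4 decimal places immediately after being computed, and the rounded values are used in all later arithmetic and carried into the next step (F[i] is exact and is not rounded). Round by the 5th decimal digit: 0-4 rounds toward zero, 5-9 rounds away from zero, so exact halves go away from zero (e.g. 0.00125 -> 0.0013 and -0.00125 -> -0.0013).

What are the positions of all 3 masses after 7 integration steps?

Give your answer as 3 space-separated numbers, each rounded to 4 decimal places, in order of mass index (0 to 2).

Answer: 2.0087 8.3417 13.9118

Derivation:
Step 0: x=[6.0000 10.0000 11.0000] v=[2.0000 0.0000 0.0000]
Step 1: x=[6.0800 9.5200 11.4800] v=[0.4000 -2.4000 2.4000]
Step 2: x=[5.7376 8.8032 12.2864] v=[-1.7120 -3.5840 4.0320]
Step 3: x=[4.9677 8.1532 13.1755] v=[-3.8496 -3.2499 4.4454]
Step 4: x=[3.9126 7.7971 13.9010] v=[-5.2754 -1.7805 3.6276]
Step 5: x=[2.8530 7.7961 14.2899] v=[-5.2979 -0.0050 1.9445]
Step 6: x=[2.1278 8.0432 14.2798] v=[-3.6258 1.2356 -0.0505]
Step 7: x=[2.0087 8.3417 13.9118] v=[-0.5957 1.4926 -1.8398]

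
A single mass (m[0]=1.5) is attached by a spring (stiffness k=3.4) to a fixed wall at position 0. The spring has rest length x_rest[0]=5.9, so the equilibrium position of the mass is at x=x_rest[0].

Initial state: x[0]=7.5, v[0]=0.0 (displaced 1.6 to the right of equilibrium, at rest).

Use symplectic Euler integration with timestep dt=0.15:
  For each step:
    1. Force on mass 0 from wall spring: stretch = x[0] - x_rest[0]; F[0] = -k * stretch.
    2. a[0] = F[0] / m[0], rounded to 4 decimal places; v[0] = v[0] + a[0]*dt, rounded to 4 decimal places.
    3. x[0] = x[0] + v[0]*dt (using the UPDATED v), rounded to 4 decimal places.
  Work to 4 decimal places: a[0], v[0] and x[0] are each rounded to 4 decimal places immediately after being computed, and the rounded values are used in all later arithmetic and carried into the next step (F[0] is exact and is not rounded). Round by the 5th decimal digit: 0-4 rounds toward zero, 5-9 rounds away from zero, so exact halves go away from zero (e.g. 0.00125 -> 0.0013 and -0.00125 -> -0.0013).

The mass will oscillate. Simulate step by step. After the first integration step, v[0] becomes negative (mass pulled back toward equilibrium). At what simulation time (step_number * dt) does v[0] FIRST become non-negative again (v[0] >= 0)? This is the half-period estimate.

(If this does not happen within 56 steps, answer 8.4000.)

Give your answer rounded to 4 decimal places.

Step 0: x=[7.5000] v=[0.0000]
Step 1: x=[7.4184] v=[-0.5440]
Step 2: x=[7.2594] v=[-1.0603]
Step 3: x=[7.0310] v=[-1.5225]
Step 4: x=[6.7450] v=[-1.9070]
Step 5: x=[6.4159] v=[-2.1943]
Step 6: x=[6.0604] v=[-2.3697]
Step 7: x=[5.6968] v=[-2.4242]
Step 8: x=[5.3435] v=[-2.3551]
Step 9: x=[5.0186] v=[-2.1659]
Step 10: x=[4.7387] v=[-1.8662]
Step 11: x=[4.5180] v=[-1.4714]
Step 12: x=[4.3678] v=[-1.0015]
Step 13: x=[4.2957] v=[-0.4806]
Step 14: x=[4.3054] v=[0.0649]
First v>=0 after going negative at step 14, time=2.1000

Answer: 2.1000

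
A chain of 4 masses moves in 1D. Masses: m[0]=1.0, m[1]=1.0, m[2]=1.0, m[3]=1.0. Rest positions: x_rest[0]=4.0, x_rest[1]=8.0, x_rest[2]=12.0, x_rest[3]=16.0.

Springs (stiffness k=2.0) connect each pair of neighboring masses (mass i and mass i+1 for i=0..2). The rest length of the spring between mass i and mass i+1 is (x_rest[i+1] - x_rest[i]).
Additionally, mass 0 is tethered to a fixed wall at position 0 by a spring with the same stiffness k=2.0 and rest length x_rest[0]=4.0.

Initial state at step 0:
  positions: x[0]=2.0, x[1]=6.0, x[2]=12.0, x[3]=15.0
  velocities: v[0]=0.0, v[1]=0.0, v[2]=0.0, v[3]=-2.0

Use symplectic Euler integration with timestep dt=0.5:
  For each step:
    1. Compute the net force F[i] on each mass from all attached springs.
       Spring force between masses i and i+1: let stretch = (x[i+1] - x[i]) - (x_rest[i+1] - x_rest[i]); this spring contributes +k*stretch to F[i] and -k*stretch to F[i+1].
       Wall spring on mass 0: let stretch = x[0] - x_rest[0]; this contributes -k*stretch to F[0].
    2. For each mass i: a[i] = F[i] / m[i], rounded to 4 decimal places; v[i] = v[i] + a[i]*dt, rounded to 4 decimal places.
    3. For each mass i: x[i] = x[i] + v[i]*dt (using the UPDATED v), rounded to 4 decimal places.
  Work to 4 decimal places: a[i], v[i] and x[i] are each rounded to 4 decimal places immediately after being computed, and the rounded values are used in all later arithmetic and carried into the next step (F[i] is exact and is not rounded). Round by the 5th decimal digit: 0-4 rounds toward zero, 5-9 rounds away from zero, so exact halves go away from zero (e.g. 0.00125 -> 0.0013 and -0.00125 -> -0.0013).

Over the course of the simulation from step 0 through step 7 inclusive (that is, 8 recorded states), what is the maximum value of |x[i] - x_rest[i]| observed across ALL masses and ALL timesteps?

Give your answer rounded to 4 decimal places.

Answer: 3.5000

Derivation:
Step 0: x=[2.0000 6.0000 12.0000 15.0000] v=[0.0000 0.0000 0.0000 -2.0000]
Step 1: x=[3.0000 7.0000 10.5000 14.5000] v=[2.0000 2.0000 -3.0000 -1.0000]
Step 2: x=[4.5000 7.7500 9.2500 14.0000] v=[3.0000 1.5000 -2.5000 -1.0000]
Step 3: x=[5.3750 7.6250 9.6250 13.1250] v=[1.7500 -0.2500 0.7500 -1.7500]
Step 4: x=[4.6875 7.3750 10.7500 12.5000] v=[-1.3750 -0.5000 2.2500 -1.2500]
Step 5: x=[3.0000 7.4688 11.0625 13.0000] v=[-3.3750 0.1875 0.6250 1.0000]
Step 6: x=[2.0469 7.1250 10.5469 14.5313] v=[-1.9062 -0.6876 -1.0312 3.0625]
Step 7: x=[2.6094 5.9531 10.3126 16.0704] v=[1.1250 -2.3438 -0.4687 3.0781]
Max displacement = 3.5000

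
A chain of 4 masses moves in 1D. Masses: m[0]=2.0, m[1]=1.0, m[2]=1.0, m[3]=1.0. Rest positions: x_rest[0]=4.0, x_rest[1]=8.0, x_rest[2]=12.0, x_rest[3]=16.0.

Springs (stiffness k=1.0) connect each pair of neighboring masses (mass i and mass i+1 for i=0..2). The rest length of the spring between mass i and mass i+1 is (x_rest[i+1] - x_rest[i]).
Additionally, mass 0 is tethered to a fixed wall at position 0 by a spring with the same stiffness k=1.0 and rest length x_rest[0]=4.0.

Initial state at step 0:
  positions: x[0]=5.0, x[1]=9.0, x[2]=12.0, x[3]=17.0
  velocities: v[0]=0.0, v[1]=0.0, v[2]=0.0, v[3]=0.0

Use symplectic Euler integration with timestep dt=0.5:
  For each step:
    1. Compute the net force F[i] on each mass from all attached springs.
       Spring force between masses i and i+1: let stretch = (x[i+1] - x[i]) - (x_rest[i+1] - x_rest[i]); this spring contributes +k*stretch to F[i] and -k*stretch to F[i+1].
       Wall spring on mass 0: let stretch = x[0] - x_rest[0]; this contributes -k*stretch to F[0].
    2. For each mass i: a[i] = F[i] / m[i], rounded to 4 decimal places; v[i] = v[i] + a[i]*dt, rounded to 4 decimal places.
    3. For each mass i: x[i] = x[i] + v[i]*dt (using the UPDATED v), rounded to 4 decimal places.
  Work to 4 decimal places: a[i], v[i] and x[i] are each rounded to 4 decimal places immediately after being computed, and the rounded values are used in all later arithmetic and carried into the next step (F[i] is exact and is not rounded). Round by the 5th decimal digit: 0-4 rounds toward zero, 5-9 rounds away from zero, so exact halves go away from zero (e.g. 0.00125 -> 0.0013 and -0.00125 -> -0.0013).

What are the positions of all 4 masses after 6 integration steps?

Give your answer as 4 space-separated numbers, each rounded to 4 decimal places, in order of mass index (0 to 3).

Step 0: x=[5.0000 9.0000 12.0000 17.0000] v=[0.0000 0.0000 0.0000 0.0000]
Step 1: x=[4.8750 8.7500 12.5000 16.7500] v=[-0.2500 -0.5000 1.0000 -0.5000]
Step 2: x=[4.6250 8.4688 13.1250 16.4375] v=[-0.5000 -0.5625 1.2500 -0.6250]
Step 3: x=[4.2774 8.3907 13.4141 16.2969] v=[-0.6953 -0.1563 0.5782 -0.2813]
Step 4: x=[3.9092 8.5401 13.1681 16.4356] v=[-0.7364 0.2988 -0.4921 0.2773]
Step 5: x=[3.6312 8.6888 12.5819 16.7574] v=[-0.5560 0.2974 -1.1724 0.6436]
Step 6: x=[3.5315 8.5464 12.0663 17.0354] v=[-0.1994 -0.2849 -1.0312 0.5559]

Answer: 3.5315 8.5464 12.0663 17.0354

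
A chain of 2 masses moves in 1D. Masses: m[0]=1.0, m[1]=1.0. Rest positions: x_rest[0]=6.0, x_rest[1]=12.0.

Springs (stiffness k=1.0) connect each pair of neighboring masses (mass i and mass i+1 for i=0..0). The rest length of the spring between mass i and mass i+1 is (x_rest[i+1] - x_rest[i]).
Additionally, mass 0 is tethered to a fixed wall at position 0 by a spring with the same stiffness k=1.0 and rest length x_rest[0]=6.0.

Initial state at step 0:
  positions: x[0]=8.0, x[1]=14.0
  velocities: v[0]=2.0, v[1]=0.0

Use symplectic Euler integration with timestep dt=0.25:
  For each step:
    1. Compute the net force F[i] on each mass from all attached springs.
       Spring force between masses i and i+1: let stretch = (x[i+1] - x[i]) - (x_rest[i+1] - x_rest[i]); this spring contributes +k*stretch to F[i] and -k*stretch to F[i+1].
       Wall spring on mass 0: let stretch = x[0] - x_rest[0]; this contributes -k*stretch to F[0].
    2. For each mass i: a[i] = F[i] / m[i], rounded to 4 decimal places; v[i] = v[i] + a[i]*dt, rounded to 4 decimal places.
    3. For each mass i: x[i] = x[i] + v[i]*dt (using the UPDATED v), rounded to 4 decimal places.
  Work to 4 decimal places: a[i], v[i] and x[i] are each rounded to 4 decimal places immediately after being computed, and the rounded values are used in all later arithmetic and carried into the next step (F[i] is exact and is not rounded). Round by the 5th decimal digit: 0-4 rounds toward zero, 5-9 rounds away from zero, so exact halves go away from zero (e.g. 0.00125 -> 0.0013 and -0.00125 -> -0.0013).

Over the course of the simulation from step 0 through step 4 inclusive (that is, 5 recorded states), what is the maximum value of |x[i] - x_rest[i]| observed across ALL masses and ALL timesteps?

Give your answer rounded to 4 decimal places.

Answer: 2.5854

Derivation:
Step 0: x=[8.0000 14.0000] v=[2.0000 0.0000]
Step 1: x=[8.3750 14.0000] v=[1.5000 0.0000]
Step 2: x=[8.5781 14.0235] v=[0.8125 0.0938]
Step 3: x=[8.5854 14.0816] v=[0.0293 0.2325]
Step 4: x=[8.3997 14.1712] v=[-0.7430 0.3585]
Max displacement = 2.5854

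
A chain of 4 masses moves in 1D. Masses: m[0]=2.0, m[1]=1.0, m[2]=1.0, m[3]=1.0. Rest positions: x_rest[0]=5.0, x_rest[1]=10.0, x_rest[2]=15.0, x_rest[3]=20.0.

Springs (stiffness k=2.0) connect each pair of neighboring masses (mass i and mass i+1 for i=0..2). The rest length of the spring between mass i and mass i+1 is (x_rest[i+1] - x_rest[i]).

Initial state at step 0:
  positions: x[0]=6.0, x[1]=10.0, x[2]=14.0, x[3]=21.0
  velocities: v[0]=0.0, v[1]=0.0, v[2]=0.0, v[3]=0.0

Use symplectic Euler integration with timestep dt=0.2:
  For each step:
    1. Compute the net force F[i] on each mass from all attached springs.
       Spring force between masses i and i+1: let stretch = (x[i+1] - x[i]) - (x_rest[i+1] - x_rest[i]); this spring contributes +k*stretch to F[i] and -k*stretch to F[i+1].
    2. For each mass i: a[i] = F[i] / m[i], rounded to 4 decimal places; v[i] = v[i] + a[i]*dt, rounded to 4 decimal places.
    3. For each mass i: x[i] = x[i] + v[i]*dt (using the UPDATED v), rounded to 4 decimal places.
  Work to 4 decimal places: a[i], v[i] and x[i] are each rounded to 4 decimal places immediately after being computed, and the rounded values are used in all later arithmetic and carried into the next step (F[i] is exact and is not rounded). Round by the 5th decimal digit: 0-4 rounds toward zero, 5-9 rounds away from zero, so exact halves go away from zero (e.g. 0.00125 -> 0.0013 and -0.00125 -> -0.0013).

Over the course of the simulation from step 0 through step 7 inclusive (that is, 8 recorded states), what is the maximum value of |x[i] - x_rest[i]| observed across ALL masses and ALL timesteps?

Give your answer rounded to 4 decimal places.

Step 0: x=[6.0000 10.0000 14.0000 21.0000] v=[0.0000 0.0000 0.0000 0.0000]
Step 1: x=[5.9600 10.0000 14.2400 20.8400] v=[-0.2000 0.0000 1.2000 -0.8000]
Step 2: x=[5.8816 10.0160 14.6688 20.5520] v=[-0.3920 0.0800 2.1440 -1.4400]
Step 3: x=[5.7686 10.0735 15.1960 20.1933] v=[-0.5651 0.2874 2.6362 -1.7933]
Step 4: x=[5.6278 10.1964 15.7132 19.8349] v=[-0.7041 0.6144 2.5861 -1.7922]
Step 5: x=[5.4697 10.3951 16.1188 19.5467] v=[-0.7904 0.9937 2.0281 -1.4409]
Step 6: x=[5.3086 10.6577 16.3408 19.3843] v=[-0.8053 1.3130 1.1098 -0.8121]
Step 7: x=[5.1615 10.9470 16.3516 19.3784] v=[-0.7355 1.4466 0.0540 -0.0295]
Max displacement = 1.3516

Answer: 1.3516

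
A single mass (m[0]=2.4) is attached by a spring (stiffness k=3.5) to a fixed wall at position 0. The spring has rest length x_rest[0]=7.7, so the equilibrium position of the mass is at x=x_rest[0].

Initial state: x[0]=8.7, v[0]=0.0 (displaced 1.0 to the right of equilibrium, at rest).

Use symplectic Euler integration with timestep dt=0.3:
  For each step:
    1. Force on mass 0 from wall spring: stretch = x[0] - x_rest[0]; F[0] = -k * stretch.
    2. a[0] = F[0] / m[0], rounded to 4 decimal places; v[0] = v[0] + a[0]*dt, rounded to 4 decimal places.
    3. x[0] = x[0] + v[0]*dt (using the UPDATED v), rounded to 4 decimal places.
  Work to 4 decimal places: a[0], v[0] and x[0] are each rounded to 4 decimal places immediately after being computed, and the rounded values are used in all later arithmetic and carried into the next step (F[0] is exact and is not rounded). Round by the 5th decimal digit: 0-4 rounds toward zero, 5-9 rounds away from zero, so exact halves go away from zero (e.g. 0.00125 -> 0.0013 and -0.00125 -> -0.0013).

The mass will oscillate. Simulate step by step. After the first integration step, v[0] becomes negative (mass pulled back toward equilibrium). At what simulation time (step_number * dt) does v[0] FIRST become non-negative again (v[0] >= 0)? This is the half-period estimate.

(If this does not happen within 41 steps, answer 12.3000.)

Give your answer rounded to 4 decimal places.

Answer: 2.7000

Derivation:
Step 0: x=[8.7000] v=[0.0000]
Step 1: x=[8.5688] v=[-0.4375]
Step 2: x=[8.3235] v=[-0.8176]
Step 3: x=[7.9964] v=[-1.0904]
Step 4: x=[7.6304] v=[-1.2201]
Step 5: x=[7.2735] v=[-1.1897]
Step 6: x=[6.9726] v=[-1.0031]
Step 7: x=[6.7671] v=[-0.6849]
Step 8: x=[6.6841] v=[-0.2768]
Step 9: x=[6.7344] v=[0.1677]
First v>=0 after going negative at step 9, time=2.7000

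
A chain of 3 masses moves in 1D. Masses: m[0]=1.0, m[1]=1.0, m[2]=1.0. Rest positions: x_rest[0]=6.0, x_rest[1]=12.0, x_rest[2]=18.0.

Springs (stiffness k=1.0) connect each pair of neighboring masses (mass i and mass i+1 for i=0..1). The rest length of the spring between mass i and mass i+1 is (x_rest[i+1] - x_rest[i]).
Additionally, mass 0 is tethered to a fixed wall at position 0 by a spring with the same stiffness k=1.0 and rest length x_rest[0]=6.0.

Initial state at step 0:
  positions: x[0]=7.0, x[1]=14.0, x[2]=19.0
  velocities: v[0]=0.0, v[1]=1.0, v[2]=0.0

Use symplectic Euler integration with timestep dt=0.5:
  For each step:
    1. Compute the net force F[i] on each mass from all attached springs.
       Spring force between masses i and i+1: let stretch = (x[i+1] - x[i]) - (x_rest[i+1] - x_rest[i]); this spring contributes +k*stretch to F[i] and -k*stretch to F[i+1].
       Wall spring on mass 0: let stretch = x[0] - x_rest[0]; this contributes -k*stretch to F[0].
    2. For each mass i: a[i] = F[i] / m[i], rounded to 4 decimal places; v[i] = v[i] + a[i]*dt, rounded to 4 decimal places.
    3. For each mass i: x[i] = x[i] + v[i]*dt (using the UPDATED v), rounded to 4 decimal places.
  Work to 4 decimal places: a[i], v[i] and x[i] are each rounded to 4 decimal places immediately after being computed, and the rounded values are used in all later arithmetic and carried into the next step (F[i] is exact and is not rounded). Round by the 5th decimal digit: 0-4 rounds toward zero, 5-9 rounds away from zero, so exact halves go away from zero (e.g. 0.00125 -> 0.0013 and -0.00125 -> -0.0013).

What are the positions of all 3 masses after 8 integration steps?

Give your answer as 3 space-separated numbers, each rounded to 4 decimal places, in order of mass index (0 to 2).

Step 0: x=[7.0000 14.0000 19.0000] v=[0.0000 1.0000 0.0000]
Step 1: x=[7.0000 14.0000 19.2500] v=[0.0000 0.0000 0.5000]
Step 2: x=[7.0000 13.5625 19.6875] v=[0.0000 -0.8750 0.8750]
Step 3: x=[6.8906 13.0156 20.0938] v=[-0.2188 -1.0938 0.8125]
Step 4: x=[6.5898 12.7070 20.2305] v=[-0.6016 -0.6172 0.2734]
Step 5: x=[6.1709 12.7500 19.9863] v=[-0.8379 0.0860 -0.4884]
Step 6: x=[5.8540 12.9573 19.4330] v=[-0.6338 0.4146 -1.1066]
Step 7: x=[5.8494 13.0077 18.7608] v=[-0.0092 0.1008 -1.3445]
Step 8: x=[6.1721 12.7068 18.1503] v=[0.6453 -0.6018 -1.2211]

Answer: 6.1721 12.7068 18.1503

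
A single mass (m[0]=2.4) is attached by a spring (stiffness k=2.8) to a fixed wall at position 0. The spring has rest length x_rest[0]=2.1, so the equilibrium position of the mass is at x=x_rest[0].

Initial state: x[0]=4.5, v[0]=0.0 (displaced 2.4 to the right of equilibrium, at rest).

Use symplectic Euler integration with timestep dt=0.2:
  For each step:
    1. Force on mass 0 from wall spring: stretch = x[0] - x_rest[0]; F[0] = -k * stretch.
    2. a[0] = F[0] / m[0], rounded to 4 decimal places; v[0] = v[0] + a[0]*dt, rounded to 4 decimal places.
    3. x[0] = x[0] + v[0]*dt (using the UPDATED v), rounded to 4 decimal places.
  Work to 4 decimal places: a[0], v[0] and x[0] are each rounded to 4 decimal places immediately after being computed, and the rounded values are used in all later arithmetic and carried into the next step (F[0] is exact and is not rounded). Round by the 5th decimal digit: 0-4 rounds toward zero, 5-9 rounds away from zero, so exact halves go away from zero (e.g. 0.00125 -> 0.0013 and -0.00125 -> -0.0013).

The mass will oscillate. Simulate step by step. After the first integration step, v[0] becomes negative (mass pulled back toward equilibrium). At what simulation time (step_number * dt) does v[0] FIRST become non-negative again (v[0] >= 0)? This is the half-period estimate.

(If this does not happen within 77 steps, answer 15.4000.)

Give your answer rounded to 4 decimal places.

Step 0: x=[4.5000] v=[0.0000]
Step 1: x=[4.3880] v=[-0.5600]
Step 2: x=[4.1692] v=[-1.0939]
Step 3: x=[3.8539] v=[-1.5767]
Step 4: x=[3.4567] v=[-1.9859]
Step 5: x=[2.9962] v=[-2.3025]
Step 6: x=[2.4939] v=[-2.5116]
Step 7: x=[1.9732] v=[-2.6035]
Step 8: x=[1.4584] v=[-2.5739]
Step 9: x=[0.9736] v=[-2.4242]
Step 10: x=[0.5413] v=[-2.1614]
Step 11: x=[0.1818] v=[-1.7977]
Step 12: x=[-0.0882] v=[-1.3501]
Step 13: x=[-0.2561] v=[-0.8395]
Step 14: x=[-0.3140] v=[-0.2897]
Step 15: x=[-0.2593] v=[0.2736]
First v>=0 after going negative at step 15, time=3.0000

Answer: 3.0000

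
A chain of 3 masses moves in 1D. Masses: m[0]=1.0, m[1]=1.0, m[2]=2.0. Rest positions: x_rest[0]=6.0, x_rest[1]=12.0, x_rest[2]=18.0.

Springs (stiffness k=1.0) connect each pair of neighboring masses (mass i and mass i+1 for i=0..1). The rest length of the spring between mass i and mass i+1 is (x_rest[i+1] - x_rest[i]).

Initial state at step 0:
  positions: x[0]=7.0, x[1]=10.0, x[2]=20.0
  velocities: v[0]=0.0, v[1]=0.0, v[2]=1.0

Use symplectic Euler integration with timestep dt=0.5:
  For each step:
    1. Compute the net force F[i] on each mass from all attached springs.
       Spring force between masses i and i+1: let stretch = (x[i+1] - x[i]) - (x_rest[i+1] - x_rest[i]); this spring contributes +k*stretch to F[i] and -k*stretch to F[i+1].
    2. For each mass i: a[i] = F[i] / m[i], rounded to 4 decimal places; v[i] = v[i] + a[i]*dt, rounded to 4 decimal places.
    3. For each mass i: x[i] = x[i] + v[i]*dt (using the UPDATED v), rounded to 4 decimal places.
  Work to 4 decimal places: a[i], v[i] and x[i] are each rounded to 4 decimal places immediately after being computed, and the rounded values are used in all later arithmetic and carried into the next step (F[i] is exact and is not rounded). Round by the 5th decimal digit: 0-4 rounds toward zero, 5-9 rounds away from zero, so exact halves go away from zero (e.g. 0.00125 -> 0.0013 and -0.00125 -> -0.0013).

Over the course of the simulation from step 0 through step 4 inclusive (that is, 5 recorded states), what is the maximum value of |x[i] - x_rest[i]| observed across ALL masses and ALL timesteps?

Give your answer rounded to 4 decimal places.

Answer: 3.8047

Derivation:
Step 0: x=[7.0000 10.0000 20.0000] v=[0.0000 0.0000 1.0000]
Step 1: x=[6.2500 11.7500 20.0000] v=[-1.5000 3.5000 0.0000]
Step 2: x=[5.3750 14.1875 19.7188] v=[-1.7500 4.8750 -0.5625]
Step 3: x=[5.2031 15.8047 19.4962] v=[-0.3438 3.2344 -0.4453]
Step 4: x=[6.1816 15.6944 19.5622] v=[1.9570 -0.2207 0.1319]
Max displacement = 3.8047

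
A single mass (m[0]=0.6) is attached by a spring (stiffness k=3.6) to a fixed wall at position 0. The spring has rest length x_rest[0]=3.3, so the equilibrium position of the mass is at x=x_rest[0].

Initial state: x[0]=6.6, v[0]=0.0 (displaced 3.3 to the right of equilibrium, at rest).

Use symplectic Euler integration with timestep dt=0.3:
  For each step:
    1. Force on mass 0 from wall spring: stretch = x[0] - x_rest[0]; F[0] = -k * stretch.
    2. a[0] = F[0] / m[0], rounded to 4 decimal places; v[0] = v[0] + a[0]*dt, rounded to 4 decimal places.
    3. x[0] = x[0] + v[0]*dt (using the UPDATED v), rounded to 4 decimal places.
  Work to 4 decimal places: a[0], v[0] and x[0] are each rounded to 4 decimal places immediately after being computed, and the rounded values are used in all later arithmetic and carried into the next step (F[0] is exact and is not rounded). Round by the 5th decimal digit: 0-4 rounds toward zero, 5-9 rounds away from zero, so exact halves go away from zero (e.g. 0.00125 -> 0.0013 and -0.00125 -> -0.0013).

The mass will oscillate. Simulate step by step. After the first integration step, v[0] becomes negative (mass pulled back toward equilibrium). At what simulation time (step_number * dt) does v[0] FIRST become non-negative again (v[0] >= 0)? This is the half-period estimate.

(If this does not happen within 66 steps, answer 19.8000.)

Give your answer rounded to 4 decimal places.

Step 0: x=[6.6000] v=[0.0000]
Step 1: x=[4.8180] v=[-5.9400]
Step 2: x=[2.2163] v=[-8.6724]
Step 3: x=[0.1998] v=[-6.7217]
Step 4: x=[-0.1426] v=[-1.1413]
Step 5: x=[1.3740] v=[5.0554]
First v>=0 after going negative at step 5, time=1.5000

Answer: 1.5000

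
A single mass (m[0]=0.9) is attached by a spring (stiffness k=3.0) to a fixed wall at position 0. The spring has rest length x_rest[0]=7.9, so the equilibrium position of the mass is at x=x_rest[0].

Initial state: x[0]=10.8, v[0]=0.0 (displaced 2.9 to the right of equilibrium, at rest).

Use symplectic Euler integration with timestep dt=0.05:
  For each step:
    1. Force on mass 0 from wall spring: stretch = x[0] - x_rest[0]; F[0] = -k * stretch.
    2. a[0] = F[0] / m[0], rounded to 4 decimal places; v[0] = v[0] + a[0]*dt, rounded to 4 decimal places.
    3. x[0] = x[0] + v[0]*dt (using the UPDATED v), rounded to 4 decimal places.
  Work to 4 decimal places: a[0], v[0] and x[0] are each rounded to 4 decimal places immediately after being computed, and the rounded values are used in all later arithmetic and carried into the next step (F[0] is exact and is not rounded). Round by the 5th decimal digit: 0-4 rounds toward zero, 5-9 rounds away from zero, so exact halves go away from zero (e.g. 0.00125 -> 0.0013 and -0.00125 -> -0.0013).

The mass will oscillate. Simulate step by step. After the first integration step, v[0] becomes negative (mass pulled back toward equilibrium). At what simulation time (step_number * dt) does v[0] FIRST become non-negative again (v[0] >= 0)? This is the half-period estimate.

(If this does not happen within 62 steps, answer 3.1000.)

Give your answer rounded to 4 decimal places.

Step 0: x=[10.8000] v=[0.0000]
Step 1: x=[10.7758] v=[-0.4833]
Step 2: x=[10.7277] v=[-0.9626]
Step 3: x=[10.6560] v=[-1.4339]
Step 4: x=[10.5613] v=[-1.8932]
Step 5: x=[10.4445] v=[-2.3368]
Step 6: x=[10.3065] v=[-2.7609]
Step 7: x=[10.1484] v=[-3.1620]
Step 8: x=[9.9716] v=[-3.5367]
Step 9: x=[9.7775] v=[-3.8820]
Step 10: x=[9.5678] v=[-4.1949]
Step 11: x=[9.3442] v=[-4.4729]
Step 12: x=[9.1085] v=[-4.7136]
Step 13: x=[8.8628] v=[-4.9150]
Step 14: x=[8.6090] v=[-5.0755]
Step 15: x=[8.3493] v=[-5.1937]
Step 16: x=[8.0859] v=[-5.2686]
Step 17: x=[7.8209] v=[-5.2996]
Step 18: x=[7.5566] v=[-5.2864]
Step 19: x=[7.2951] v=[-5.2292]
Step 20: x=[7.0387] v=[-5.1284]
Step 21: x=[6.7895] v=[-4.9849]
Step 22: x=[6.5495] v=[-4.7998]
Step 23: x=[6.3208] v=[-4.5747]
Step 24: x=[6.1052] v=[-4.3115]
Step 25: x=[5.9046] v=[-4.0124]
Step 26: x=[5.7206] v=[-3.6798]
Step 27: x=[5.5548] v=[-3.3166]
Step 28: x=[5.4085] v=[-2.9257]
Step 29: x=[5.2830] v=[-2.5105]
Step 30: x=[5.1793] v=[-2.0743]
Step 31: x=[5.0983] v=[-1.6209]
Step 32: x=[5.0406] v=[-1.1540]
Step 33: x=[5.0067] v=[-0.6774]
Step 34: x=[4.9969] v=[-0.1952]
Step 35: x=[5.0113] v=[0.2887]
First v>=0 after going negative at step 35, time=1.7500

Answer: 1.7500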